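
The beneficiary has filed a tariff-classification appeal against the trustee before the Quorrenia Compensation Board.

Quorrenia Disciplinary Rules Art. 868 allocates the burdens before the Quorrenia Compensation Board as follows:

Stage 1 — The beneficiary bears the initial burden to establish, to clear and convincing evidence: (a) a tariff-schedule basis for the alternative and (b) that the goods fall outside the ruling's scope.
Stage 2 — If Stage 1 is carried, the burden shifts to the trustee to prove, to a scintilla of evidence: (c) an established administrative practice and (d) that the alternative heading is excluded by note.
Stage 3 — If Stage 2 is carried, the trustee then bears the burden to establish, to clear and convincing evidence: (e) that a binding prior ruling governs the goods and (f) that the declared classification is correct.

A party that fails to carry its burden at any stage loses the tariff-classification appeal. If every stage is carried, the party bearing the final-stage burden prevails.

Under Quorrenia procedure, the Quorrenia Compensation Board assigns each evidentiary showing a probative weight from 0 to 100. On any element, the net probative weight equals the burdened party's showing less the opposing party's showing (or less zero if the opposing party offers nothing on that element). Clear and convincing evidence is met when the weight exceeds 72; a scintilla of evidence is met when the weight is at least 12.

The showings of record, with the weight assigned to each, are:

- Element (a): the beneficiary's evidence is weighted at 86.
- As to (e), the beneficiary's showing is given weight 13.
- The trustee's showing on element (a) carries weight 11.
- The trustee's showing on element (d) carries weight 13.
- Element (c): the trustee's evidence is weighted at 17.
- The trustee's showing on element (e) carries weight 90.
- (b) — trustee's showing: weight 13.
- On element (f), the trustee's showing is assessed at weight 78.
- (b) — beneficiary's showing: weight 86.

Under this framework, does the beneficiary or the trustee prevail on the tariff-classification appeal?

Stage 1 — burden on beneficiary; standard: clear and convincing evidence (weight exceeds 72).
    (a): 86 − 11 = 75 > 72 [met]
    (b): 86 − 13 = 73 > 72 [met]
  Stage 1 carried; the burden shifts to the trustee.
Stage 2 — burden on trustee; standard: a scintilla of evidence (weight is at least 12).
    (c): 17 ≥ 12 [met]
    (d): 13 ≥ 12 [met]
  All elements met. The trustee retains the burden for Stage 3.
Stage 3 — burden on trustee; standard: clear and convincing evidence (weight exceeds 72).
    (e): 90 − 13 = 77 > 72 [met]
    (f): 78 > 72 [met]
  Stage 3 carried; the final stage is satisfied.
All stages carried — the trustee prevails.

trustee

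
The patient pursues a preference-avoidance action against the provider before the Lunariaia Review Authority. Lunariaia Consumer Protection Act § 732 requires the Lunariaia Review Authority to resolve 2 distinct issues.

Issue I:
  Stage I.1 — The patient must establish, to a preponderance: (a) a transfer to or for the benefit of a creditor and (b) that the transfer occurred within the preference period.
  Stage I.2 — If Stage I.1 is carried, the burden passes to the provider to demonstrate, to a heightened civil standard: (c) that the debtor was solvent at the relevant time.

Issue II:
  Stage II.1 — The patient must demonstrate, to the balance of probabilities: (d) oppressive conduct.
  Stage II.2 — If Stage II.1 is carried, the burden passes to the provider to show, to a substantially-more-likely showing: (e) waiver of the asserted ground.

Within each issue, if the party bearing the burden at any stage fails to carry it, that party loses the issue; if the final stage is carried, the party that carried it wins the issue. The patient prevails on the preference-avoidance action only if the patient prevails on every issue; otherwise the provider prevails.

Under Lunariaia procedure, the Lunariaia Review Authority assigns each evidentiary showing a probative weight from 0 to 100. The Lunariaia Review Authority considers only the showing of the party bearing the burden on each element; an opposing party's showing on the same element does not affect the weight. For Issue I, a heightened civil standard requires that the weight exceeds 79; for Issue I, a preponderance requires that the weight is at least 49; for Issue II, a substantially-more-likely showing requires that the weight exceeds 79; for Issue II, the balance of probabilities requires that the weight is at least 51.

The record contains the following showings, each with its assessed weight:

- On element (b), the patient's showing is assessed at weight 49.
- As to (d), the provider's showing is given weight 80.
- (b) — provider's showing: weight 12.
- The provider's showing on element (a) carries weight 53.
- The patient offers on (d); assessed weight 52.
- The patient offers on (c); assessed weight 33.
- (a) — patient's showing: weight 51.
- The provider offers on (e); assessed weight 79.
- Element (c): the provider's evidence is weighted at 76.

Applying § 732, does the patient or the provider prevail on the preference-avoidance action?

— Issue I —
Stage I.1 — burden on patient; standard: a preponderance (weight is at least 49).
    (a): 51 (provider's 53 disregarded) ≥ 49 [met]
    (b): 49 (provider's 12 disregarded) ≥ 49 [met]
  All elements met. The burden passes to the provider.
Stage I.2 — burden on provider; standard: a heightened civil standard (weight exceeds 79).
    (c): 76 (patient's 33 disregarded) ≤ 79 [not met]
  Not every element is met, so the provider fails to carry Stage I.2.
So the patient prevails on this issue.
— Issue II —
At Stage II.1 the patient must meet the balance of probabilities (weight is at least 51): on (d) the weight is 52 (the provider's 80 is given no effect), which does reach 51, so (d) meets the standard.
  The patient carries Stage II.1; the provider now bears the burden.
At Stage II.2 the provider must meet a substantially-more-likely showing (weight exceeds 79): on (e) the weight is 79, ≤ 79, so (e) does not meet the standard.
  Not every element is met, so the provider fails to carry Stage II.2.
The patient prevails on this issue.
Per-issue: Issue I → patient; Issue II → patient. The patient must prevail on every issue; overall, the patient prevails.

patient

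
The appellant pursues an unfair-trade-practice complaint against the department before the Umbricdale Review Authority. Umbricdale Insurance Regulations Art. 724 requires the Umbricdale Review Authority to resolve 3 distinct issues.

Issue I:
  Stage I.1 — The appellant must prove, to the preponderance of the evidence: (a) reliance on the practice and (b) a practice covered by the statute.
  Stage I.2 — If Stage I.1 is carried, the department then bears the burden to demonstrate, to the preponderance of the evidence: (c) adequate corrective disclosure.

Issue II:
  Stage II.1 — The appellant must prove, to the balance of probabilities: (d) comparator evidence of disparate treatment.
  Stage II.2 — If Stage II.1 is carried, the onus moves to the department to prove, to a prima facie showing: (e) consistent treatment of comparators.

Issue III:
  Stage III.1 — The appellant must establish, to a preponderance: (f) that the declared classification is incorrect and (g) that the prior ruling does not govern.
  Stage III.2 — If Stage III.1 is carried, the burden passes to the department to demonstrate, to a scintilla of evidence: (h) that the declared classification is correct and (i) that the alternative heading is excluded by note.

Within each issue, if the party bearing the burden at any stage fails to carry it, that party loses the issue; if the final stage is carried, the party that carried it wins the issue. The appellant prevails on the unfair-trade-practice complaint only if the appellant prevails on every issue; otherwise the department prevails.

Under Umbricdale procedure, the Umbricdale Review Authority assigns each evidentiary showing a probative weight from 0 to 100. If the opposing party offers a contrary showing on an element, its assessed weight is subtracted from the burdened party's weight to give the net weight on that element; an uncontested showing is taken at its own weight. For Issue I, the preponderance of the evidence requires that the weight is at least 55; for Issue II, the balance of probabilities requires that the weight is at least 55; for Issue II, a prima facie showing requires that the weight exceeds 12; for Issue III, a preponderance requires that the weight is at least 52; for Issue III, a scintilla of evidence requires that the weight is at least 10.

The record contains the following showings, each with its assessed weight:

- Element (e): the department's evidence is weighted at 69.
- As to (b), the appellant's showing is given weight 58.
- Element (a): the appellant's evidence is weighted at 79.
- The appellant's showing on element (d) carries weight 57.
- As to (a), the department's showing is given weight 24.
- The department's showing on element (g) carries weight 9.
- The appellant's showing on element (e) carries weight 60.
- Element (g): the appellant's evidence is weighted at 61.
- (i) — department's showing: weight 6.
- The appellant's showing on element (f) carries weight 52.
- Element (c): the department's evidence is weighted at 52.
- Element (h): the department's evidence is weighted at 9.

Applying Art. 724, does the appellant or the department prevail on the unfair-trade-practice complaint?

appellant

— Issue I —
At Stage I.1 the appellant must meet the preponderance of the evidence (weight is at least 55): on (a) the weight is 79 less the opposing 24 gives net 55, ≥ 55, so (a) meets the standard; on (b) the weight is 58, which does reach 55, so (b) meets the standard.
  All elements met. The burden passes to the department.
At Stage I.2 the department must meet the preponderance of the evidence (weight is at least 55): on (c) the weight is 52, < 55, so (c) does not meet the standard.
  Stage I.2 not carried; the department fails its burden.
So the appellant prevails on this issue.
— Issue II —
Stage II.1 (appellant, the balance of probabilities, weight is at least 55): (d) 57 ≥ 55 — meets.
  The appellant carries Stage II.1; the department now bears the burden.
Stage II.2 (department, a prima facie showing, weight exceeds 12): (e) net 69−60=9 ≤ 12 — fails.
  Not every element is met, so the department fails to carry Stage II.2.
So the appellant prevails on this issue.
— Issue III —
At Stage III.1 the appellant must meet a preponderance (weight is at least 52): on (f) the weight is 52, ≥ 52, so (f) meets the standard; on (g) the weight is 61 less the opposing 9 gives net 52, ≥ 52, so (g) meets the standard.
  Stage III.1 is satisfied; the onus moves to the department.
At Stage III.2 the department must meet a scintilla of evidence (weight is at least 10): on (h) the weight is 9, < 10, so (h) does not meet the standard; on (i) the weight is 6, which does not reach 10, so (i) does not meet the standard.
  Stage III.2 not carried; the department fails its burden.
So the appellant prevails on this issue.
Per-issue: Issue I → appellant; Issue II → appellant; Issue III → appellant. The appellant must prevail on every issue; overall, the appellant prevails.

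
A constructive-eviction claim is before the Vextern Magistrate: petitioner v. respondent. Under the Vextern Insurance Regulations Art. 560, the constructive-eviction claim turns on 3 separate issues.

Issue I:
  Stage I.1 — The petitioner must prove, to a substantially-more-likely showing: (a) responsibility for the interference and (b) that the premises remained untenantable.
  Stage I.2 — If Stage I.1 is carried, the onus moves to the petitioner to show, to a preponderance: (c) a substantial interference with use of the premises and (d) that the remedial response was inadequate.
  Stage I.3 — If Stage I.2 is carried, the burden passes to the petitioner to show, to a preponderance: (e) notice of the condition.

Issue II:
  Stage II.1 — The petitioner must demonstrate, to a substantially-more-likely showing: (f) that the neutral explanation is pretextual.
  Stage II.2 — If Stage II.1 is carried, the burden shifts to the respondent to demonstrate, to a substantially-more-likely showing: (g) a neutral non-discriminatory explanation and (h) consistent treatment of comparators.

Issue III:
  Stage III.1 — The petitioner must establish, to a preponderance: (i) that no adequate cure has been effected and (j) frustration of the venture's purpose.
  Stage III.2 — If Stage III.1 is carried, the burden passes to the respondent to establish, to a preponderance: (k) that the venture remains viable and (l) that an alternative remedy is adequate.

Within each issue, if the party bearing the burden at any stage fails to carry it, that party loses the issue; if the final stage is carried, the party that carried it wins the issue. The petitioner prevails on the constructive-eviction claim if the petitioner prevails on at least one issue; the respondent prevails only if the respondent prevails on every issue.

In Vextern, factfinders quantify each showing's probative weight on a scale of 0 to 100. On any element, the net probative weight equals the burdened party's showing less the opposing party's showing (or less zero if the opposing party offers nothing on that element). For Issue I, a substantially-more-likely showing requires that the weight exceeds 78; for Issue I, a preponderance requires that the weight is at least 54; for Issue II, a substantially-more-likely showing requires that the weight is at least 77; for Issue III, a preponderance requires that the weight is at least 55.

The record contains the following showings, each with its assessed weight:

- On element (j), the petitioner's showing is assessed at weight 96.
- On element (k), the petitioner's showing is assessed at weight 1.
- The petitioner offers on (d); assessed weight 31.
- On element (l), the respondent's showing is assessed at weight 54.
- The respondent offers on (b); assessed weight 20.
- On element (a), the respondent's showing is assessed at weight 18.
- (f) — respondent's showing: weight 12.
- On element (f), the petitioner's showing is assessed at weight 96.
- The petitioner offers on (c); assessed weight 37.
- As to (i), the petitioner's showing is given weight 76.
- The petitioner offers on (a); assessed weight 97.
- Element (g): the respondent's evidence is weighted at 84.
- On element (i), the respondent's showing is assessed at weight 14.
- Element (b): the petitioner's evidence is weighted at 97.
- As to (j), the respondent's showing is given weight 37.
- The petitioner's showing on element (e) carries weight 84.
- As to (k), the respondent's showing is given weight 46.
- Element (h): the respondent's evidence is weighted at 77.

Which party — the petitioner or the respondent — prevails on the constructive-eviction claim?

— Issue I —
At Stage I.1 the petitioner must meet a substantially-more-likely showing (weight exceeds 78): on (a) the weight is 97 less the opposing 18 gives net 79, > 78, so (a) meets the standard; on (b) the weight is 97 less the opposing 20 gives net 77, ≤ 78, so (b) does not meet the standard.
  Stage I.1 not carried; the petitioner fails its burden.
The analysis ends at Stage I.1; the respondent prevails on this issue.
— Issue II —
Stage II.1 — burden on petitioner; standard: a substantially-more-likely showing (weight is at least 77).
    (f): 96 − 12 = 84 ≥ 77 [met]
  All elements met. The burden passes to the respondent.
Stage II.2 — burden on respondent; standard: a substantially-more-likely showing (weight is at least 77).
    (g): 84 ≥ 77 [met]
    (h): 77 ≥ 77 [met]
  Stage II.2 carried; the final stage is satisfied.
All stages carried — the respondent prevails on this issue.
— Issue III —
Stage III.1 — burden on petitioner; standard: a preponderance (weight is at least 55).
    (i): 76 − 14 = 62 ≥ 55 [met]
    (j): 96 − 37 = 59 ≥ 55 [met]
  Stage III.1 is satisfied; the onus moves to the respondent.
Stage III.2 — burden on respondent; standard: a preponderance (weight is at least 55).
    (k): 46 − 1 = 45 < 55 [not met]
    (l): 54 < 55 [not met]
  Stage III.2 not carried; the respondent fails its burden.
The petitioner prevails on this issue.
Per-issue: Issue I → respondent; Issue II → respondent; Issue III → petitioner. The petitioner must prevail on at least one issue; overall, the petitioner prevails.

petitioner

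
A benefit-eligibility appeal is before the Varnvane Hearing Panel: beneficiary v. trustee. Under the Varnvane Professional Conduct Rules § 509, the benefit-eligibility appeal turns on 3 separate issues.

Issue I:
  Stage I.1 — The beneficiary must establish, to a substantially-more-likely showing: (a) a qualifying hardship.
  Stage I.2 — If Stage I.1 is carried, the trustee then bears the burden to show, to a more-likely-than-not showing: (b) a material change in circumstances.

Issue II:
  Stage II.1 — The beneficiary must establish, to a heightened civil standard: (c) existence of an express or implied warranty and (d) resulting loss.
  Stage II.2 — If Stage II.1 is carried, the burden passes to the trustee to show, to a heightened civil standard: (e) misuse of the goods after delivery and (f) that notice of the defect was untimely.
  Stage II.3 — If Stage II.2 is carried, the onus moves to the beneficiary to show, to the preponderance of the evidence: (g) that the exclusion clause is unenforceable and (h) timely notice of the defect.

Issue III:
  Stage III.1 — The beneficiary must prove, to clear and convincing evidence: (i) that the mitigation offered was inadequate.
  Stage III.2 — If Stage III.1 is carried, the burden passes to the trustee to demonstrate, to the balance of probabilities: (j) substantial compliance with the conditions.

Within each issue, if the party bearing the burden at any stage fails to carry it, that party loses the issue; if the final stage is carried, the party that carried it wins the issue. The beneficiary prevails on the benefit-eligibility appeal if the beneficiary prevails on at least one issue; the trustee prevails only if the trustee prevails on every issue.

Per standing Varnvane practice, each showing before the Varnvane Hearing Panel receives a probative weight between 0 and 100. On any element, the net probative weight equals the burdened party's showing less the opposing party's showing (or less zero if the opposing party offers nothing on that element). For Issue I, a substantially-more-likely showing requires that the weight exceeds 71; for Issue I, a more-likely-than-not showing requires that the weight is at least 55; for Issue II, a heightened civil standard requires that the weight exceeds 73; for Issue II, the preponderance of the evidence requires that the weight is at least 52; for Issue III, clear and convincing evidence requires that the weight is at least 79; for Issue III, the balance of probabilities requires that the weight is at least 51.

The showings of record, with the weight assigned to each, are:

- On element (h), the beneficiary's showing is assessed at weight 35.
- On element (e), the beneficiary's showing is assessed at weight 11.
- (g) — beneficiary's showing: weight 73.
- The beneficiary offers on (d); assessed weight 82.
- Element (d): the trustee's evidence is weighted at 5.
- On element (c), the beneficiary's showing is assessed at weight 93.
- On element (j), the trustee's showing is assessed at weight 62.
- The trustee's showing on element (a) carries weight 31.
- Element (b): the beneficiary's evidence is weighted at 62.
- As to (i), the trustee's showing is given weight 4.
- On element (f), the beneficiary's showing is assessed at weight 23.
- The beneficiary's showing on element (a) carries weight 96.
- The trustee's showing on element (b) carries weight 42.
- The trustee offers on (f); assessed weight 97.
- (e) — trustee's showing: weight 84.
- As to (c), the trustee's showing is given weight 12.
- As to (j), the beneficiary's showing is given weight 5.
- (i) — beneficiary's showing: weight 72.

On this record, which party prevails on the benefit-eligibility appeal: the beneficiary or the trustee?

— Issue I —
Stage I.1 — burden on beneficiary; standard: a substantially-more-likely showing (weight exceeds 71).
    (a): 96 − 31 = 65 ≤ 71 [not met]
  Stage I.1 not carried; the beneficiary fails its burden.
So the trustee prevails on this issue.
— Issue II —
At Stage II.1 the beneficiary must meet a heightened civil standard (weight exceeds 73): on (c) the weight is 93 less the opposing 12 gives net 81, which does exceed 73, so (c) meets the standard; on (d) the weight is 82 less the opposing 5 gives net 77, which does exceed 73, so (d) meets the standard.
  All elements met. The burden passes to the trustee.
At Stage II.2 the trustee must meet a heightened civil standard (weight exceeds 73): on (e) the weight is 84 less the opposing 11 gives net 73, which does not exceed 73, so (e) does not meet the standard; on (f) the weight is 97 less the opposing 23 gives net 74, which does exceed 73, so (f) meets the standard.
  Not every element is met, so the trustee fails to carry Stage II.2.
The analysis ends at Stage II.2; the beneficiary prevails on this issue.
— Issue III —
Stage III.1 (beneficiary, clear and convincing evidence, weight is at least 79): (i) net 72−4=68 < 79 — fails.
  The beneficiary does not carry Stage III.1.
The trustee prevails on this issue.
Per-issue: Issue I → trustee; Issue II → beneficiary; Issue III → trustee. The beneficiary must prevail on at least one issue; overall, the beneficiary prevails.

beneficiary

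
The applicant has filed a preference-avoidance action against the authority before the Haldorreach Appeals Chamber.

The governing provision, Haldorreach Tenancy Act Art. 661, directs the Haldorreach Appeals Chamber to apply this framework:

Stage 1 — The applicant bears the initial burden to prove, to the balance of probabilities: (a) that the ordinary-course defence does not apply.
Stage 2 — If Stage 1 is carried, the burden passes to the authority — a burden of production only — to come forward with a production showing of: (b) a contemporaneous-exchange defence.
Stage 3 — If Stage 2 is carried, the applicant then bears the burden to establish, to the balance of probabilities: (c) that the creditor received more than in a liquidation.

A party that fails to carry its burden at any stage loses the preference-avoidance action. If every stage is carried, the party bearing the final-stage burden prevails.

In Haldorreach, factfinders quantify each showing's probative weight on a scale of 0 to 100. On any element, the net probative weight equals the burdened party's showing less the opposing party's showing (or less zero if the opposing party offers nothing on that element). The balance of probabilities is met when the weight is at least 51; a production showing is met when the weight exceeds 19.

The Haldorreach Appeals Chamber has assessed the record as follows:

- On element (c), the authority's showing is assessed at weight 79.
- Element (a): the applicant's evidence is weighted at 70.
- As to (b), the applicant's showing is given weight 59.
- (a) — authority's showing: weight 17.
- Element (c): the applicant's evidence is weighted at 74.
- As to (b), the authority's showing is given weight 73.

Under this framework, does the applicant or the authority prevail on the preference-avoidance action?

applicant

At Stage 1 the applicant must meet the balance of probabilities (weight is at least 51): on (a) the weight is 70 less the opposing 17 gives net 53, which does reach 51, so (a) meets the standard.
  The applicant carries Stage 1; the authority now bears the burden.
At Stage 2 the authority must meet a production showing (weight exceeds 19): on (b) the weight is 73 less the opposing 59 gives net 14, which does not exceed 19, so (b) does not meet the standard.
  Not every element is met, so the authority fails to carry Stage 2.
The applicant prevails.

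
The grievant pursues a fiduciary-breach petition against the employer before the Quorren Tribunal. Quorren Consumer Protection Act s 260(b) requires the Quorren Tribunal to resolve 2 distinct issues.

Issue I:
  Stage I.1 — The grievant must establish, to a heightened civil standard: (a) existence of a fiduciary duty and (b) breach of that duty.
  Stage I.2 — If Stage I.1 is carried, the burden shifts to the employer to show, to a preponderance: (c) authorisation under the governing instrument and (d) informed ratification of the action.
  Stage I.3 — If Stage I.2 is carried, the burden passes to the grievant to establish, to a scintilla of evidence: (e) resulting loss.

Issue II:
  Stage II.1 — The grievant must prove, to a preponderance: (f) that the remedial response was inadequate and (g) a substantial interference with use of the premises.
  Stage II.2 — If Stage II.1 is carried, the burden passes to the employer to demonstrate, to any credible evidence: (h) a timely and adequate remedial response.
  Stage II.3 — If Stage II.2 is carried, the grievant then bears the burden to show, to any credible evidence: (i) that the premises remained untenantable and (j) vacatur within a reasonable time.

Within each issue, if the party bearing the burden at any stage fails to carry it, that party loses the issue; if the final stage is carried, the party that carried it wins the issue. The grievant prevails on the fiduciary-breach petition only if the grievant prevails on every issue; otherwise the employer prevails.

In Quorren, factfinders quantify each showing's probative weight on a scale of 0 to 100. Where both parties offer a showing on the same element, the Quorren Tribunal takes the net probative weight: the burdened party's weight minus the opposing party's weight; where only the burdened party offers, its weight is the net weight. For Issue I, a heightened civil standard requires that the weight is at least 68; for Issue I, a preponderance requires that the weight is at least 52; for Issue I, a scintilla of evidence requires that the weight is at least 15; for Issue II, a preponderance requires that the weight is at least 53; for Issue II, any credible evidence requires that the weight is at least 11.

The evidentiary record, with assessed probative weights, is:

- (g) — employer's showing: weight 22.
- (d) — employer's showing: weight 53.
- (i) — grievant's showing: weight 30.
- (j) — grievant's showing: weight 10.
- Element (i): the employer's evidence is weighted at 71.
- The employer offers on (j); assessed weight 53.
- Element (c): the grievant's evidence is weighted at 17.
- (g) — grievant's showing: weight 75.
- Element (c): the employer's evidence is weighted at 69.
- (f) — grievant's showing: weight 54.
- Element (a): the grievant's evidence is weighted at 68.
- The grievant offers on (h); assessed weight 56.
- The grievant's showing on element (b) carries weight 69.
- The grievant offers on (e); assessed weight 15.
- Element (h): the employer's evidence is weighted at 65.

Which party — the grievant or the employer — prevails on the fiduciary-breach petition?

grievant

— Issue I —
At Stage I.1 the grievant must meet a heightened civil standard (weight is at least 68): on (a) the weight is 68, ≥ 68, so (a) meets the standard; on (b) the weight is 69, which does reach 68, so (b) meets the standard.
  Stage I.1 is satisfied; the onus moves to the employer.
At Stage I.2 the employer must meet a preponderance (weight is at least 52): on (c) the weight is 69 less the opposing 17 gives net 52, which does reach 52, so (c) meets the standard; on (d) the weight is 53, which does reach 52, so (d) meets the standard.
  Stage I.2 is satisfied; the onus moves to the grievant.
At Stage I.3 the grievant must meet a scintilla of evidence (weight is at least 15): on (e) the weight is 15, which does reach 15, so (e) meets the standard.
  All elements met at the final stage.
Every stage carried; the grievant prevails on this issue.
— Issue II —
Stage II.1 — burden on grievant; standard: a preponderance (weight is at least 53).
    (f): 54 ≥ 53 [met]
    (g): 75 − 22 = 53 ≥ 53 [met]
  The grievant carries Stage II.1; the employer now bears the burden.
Stage II.2 — burden on employer; standard: any credible evidence (weight is at least 11).
    (h): 65 − 56 = 9 < 11 [not met]
  Not every element is met, so the employer fails to carry Stage II.2.
The analysis ends at Stage II.2; the grievant prevails on this issue.
Per-issue: Issue I → grievant; Issue II → grievant. The grievant must prevail on every issue; overall, the grievant prevails.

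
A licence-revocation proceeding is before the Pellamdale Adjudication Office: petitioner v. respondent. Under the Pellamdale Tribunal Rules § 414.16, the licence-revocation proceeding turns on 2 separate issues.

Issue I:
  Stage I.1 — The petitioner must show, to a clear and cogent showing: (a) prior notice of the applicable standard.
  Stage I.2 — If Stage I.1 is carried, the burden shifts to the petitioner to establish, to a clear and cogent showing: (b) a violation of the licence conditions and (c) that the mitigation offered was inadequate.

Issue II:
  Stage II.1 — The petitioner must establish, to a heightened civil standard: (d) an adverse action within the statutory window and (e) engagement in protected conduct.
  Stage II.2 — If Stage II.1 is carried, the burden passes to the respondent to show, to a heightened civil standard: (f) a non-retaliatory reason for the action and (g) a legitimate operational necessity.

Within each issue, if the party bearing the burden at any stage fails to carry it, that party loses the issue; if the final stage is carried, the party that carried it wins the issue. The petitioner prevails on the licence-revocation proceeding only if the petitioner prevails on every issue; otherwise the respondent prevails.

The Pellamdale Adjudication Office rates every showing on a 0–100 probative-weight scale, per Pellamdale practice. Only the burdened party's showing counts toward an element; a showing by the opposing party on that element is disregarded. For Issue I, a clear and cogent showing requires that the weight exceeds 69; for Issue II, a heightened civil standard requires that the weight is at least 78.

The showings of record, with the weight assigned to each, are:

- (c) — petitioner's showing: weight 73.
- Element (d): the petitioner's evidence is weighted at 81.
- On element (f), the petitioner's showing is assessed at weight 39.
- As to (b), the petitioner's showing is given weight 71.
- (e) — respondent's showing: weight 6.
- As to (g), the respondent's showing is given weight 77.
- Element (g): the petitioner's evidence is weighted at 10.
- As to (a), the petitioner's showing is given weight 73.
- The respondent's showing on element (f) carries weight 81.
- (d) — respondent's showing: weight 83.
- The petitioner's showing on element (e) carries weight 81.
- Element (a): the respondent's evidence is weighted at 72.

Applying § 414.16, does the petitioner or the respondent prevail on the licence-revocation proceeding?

petitioner

— Issue I —
Stage I.1 — burden on petitioner; standard: a clear and cogent showing (weight exceeds 69).
    (a): 73 (respondent's 72 disregarded) > 69 [met]
  Stage I.1 is satisfied; the petitioner continues to bear the burden.
Stage I.2 — burden on petitioner; standard: a clear and cogent showing (weight exceeds 69).
    (b): 71 > 69 [met]
    (c): 73 > 69 [met]
  All elements met at the final stage.
All stages carried — the petitioner prevails on this issue.
— Issue II —
At Stage II.1 the petitioner must meet a heightened civil standard (weight is at least 78): on (d) the weight is 81 (the respondent's 83 is given no effect), which does reach 78, so (d) meets the standard; on (e) the weight is 81 (the respondent's 6 is given no effect), ≥ 78, so (e) meets the standard.
  All elements met. The burden passes to the respondent.
At Stage II.2 the respondent must meet a heightened civil standard (weight is at least 78): on (f) the weight is 81 (the petitioner's 39 is given no effect), which does reach 78, so (f) meets the standard; on (g) the weight is 77 (the petitioner's 10 is given no effect), which does not reach 78, so (g) does not meet the standard.
  The respondent does not carry Stage II.2.
The analysis ends at Stage II.2; the petitioner prevails on this issue.
Per-issue: Issue I → petitioner; Issue II → petitioner. The petitioner must prevail on every issue; overall, the petitioner prevails.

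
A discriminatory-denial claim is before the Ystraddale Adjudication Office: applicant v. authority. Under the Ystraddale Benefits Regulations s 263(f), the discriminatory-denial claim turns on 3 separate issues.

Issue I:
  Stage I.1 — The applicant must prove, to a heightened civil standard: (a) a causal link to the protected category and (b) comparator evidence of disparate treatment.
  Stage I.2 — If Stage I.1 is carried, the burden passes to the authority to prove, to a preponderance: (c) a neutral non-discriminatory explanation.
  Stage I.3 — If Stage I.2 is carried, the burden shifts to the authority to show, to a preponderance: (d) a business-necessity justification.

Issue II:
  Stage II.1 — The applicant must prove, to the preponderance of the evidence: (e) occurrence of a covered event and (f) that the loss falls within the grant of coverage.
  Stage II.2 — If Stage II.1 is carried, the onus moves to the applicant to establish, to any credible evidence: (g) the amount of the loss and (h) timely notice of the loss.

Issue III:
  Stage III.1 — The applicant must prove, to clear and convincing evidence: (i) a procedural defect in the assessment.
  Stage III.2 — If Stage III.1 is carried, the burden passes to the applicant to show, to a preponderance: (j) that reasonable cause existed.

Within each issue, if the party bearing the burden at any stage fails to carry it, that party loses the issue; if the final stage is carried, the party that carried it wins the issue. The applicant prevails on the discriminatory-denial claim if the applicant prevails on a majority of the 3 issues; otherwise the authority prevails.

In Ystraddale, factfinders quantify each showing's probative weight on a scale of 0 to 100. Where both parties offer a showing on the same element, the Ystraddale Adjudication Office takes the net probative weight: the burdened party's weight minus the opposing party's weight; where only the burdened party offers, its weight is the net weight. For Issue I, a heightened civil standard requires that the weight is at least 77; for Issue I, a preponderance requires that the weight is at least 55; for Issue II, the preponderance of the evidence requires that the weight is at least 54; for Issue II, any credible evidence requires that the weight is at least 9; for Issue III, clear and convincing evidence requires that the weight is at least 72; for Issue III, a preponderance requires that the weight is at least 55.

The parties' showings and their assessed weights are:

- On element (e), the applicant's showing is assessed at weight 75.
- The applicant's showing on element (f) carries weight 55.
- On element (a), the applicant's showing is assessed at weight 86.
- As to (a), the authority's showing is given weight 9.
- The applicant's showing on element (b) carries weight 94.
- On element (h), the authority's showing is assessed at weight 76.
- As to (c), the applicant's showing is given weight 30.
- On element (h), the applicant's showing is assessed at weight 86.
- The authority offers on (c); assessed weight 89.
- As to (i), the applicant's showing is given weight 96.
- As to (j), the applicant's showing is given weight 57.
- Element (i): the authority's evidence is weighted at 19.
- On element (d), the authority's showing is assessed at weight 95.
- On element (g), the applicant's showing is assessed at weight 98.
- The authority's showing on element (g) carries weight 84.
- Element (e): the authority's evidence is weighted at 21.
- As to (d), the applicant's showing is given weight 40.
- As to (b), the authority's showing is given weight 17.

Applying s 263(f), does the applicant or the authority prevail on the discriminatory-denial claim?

applicant

— Issue I —
Stage I.1 (applicant, a heightened civil standard, weight is at least 77): (a) net 86−9=77 ≥ 77 — meets; (b) net 94−17=77 ≥ 77 — meets.
  Stage I.1 is satisfied; the onus moves to the authority.
Stage I.2 (authority, a preponderance, weight is at least 55): (c) net 89−30=59 ≥ 55 — meets.
  All elements met. The authority retains the burden for Stage I.3.
Stage I.3 (authority, a preponderance, weight is at least 55): (d) net 95−40=55 ≥ 55 — meets.
  The authority carries the last stage.
All stages carried — the authority prevails on this issue.
— Issue II —
Stage II.1 — burden on applicant; standard: the preponderance of the evidence (weight is at least 54).
    (e): 75 − 21 = 54 ≥ 54 [met]
    (f): 55 ≥ 54 [met]
  Stage II.1 carried; the burden remains with the applicant.
Stage II.2 — burden on applicant; standard: any credible evidence (weight is at least 9).
    (g): 98 − 84 = 14 ≥ 9 [met]
    (h): 86 − 76 = 10 ≥ 9 [met]
  The applicant carries the last stage.
All stages carried — the applicant prevails on this issue.
— Issue III —
At Stage III.1 the applicant must meet clear and convincing evidence (weight is at least 72): on (i) the weight is 96 less the opposing 19 gives net 77, which does reach 72, so (i) meets the standard.
  Stage III.1 is satisfied; the applicant continues to bear the burden.
At Stage III.2 the applicant must meet a preponderance (weight is at least 55): on (j) the weight is 57, ≥ 55, so (j) meets the standard.
  The applicant carries the last stage.
All stages carried — the applicant prevails on this issue.
Per-issue: Issue I → authority; Issue II → applicant; Issue III → applicant. The applicant must prevail on a majority of issues; overall, the applicant prevails.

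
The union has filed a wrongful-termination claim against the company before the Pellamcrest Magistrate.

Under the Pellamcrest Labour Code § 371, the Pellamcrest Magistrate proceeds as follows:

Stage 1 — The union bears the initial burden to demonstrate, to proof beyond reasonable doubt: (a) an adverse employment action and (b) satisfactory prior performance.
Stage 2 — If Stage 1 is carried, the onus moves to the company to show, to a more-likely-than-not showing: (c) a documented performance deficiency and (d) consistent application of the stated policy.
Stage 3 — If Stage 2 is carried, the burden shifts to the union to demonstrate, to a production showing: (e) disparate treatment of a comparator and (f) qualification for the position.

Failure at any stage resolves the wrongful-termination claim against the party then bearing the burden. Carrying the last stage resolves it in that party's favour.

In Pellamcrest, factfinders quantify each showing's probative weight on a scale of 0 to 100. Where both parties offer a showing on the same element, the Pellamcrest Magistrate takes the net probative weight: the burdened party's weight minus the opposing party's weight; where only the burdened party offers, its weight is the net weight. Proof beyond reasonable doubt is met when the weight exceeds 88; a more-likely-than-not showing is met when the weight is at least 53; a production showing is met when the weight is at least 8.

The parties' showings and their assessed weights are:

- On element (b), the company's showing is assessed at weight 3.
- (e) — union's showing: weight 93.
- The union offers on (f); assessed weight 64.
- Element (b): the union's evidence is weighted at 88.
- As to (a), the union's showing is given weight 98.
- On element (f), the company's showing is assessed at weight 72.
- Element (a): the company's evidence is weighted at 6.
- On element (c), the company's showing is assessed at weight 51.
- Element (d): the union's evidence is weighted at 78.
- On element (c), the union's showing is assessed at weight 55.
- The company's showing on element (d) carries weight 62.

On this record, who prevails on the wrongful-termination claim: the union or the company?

company

Stage 1 — burden on union; standard: proof beyond reasonable doubt (weight exceeds 88).
    (a): 98 − 6 = 92 > 88 [met]
    (b): 88 − 3 = 85 ≤ 88 [not met]
  The union does not carry Stage 1.
So the company prevails.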